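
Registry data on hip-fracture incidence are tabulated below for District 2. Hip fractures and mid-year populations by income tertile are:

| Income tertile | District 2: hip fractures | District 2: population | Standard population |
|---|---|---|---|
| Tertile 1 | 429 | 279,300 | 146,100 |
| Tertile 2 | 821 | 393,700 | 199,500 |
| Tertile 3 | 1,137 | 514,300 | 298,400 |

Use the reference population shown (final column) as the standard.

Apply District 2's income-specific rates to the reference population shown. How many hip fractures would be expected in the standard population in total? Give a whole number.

1300

Income-specific rates per 100,000 for District 2: 153.60, 208.53, 221.08.
Expected hip fractures = Σ (standard pop × income-specific rate ÷ 100,000)
= 146,100×153.60/100,000 + 199,500×208.53/100,000 + 298,400×221.08/100,000
= 224.41 + 416.03 + 659.69 = 1300.13.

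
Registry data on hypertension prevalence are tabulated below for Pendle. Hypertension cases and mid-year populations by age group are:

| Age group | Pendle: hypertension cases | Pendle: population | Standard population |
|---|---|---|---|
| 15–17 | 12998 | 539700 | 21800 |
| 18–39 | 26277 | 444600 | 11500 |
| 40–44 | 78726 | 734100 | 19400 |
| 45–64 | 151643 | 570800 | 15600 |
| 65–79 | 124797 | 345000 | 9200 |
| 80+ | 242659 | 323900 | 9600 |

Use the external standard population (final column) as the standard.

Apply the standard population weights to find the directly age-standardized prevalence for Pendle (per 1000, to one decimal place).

206.1

Age-specific rates per 1000 for Pendle: 24.084, 59.103, 107.242, 265.667, 361.730, 749.179.
Standard total = 87100; weights = 0.2503, 0.1320, 0.2227, 0.1791, 0.1056, 0.1102.
Standardized rate: 0.2503×24.084 + 0.1320×59.103 + 0.2227×107.242 + 0.1791×265.667 + 0.1056×361.730 + 0.1102×749.179 = 206.0808 per 1000.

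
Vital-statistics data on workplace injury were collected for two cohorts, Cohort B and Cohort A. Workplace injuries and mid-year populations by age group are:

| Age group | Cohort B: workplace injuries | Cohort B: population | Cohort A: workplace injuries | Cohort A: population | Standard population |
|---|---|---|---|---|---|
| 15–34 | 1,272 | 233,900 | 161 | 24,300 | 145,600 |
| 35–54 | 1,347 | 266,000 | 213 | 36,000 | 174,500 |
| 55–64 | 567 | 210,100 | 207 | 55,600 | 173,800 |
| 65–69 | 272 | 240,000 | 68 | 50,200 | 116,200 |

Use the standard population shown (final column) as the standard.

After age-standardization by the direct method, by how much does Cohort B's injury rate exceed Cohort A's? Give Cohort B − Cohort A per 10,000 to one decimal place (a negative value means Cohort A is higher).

-8.6

Age-specific rates per 10,000 for Cohort B: 54.38, 50.64, 26.99, 11.33.
For Cohort A: 66.26, 59.17, 37.23, 13.55.
Standard total = 610,100; weights = 0.2386, 0.2860, 0.2849, 0.1905.
Cohort B: 0.2386×54.38 + 0.2860×50.64 + 0.2849×26.99 + 0.1905×11.33 = 37.3084 per 10,000.
Cohort A: 0.2386×66.26 + 0.2860×59.17 + 0.2849×37.23 + 0.1905×13.55 = 45.9203 per 10,000.
Difference = 37.3084 − 45.9203 = -8.6119.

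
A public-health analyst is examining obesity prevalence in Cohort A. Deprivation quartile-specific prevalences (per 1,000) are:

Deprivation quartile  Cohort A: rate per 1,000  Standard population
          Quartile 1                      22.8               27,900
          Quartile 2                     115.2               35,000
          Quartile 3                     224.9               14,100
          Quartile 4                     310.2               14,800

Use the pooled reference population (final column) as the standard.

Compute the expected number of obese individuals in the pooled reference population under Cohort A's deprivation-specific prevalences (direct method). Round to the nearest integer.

12430

Expected obese individuals = Σ (standard pop × deprivation-specific rate ÷ 1,000)
= 27,900×22.8/1,000 + 35,000×115.2/1,000 + 14,100×224.9/1,000 + 14,800×310.2/1,000
= 636.12 + 4032.00 + 3171.09 + 4590.96 = 12430.17.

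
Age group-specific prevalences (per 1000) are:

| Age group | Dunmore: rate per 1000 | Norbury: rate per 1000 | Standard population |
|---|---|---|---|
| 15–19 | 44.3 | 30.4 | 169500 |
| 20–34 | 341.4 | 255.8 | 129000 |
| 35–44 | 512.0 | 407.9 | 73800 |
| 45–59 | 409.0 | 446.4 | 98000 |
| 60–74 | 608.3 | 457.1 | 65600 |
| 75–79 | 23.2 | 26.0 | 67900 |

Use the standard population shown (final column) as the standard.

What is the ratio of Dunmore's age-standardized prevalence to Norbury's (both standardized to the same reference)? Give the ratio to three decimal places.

1.189

Standard total = 603800; weights = 0.2807, 0.2136, 0.1222, 0.1623, 0.1086, 0.1125.
Dunmore: 0.2807×44.3 + 0.2136×341.4 + 0.1222×512.0 + 0.1623×409.0 + 0.1086×608.3 + 0.1125×23.2 = 283.0355 per 1000.
Norbury: 0.2807×30.4 + 0.2136×255.8 + 0.1222×407.9 + 0.1623×446.4 + 0.1086×457.1 + 0.1125×26.0 = 238.0795 per 1000.
Ratio = 283.0355 ÷ 238.0795 = 1.18883.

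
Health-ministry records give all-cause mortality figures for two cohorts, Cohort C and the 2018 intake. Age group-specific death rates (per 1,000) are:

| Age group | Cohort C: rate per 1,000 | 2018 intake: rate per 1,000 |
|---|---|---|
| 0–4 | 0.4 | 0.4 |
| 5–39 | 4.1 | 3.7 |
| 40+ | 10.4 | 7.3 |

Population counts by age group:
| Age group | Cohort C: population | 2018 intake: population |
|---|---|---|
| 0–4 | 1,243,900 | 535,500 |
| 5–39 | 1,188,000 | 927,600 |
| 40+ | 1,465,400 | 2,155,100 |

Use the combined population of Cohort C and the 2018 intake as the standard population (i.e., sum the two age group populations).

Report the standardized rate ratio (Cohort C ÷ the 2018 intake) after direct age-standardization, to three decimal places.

1.345

Combined standard total = 7,515,500; weights = 0.2368, 0.2815, 0.4817.
Cohort C: 0.2368×0.4 + 0.2815×4.1 + 0.4817×10.4 = 6.2589 per 1,000.
The 2018 intake: 0.2368×0.4 + 0.2815×3.7 + 0.4817×7.3 = 4.6529 per 1,000.
Ratio = 6.2589 ÷ 4.6529 = 1.34516.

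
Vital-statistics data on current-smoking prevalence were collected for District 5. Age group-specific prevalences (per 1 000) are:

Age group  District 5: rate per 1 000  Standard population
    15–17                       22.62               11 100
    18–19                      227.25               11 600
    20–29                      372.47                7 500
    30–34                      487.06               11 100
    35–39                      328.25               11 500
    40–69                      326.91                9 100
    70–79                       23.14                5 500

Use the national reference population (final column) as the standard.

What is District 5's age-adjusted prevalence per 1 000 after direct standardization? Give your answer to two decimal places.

266.53

Standard total = 67 400; weights = 0.1647, 0.1721, 0.1113, 0.1647, 0.1706, 0.1350, 0.0816.
Standardized rate: 0.1647×22.62 + 0.1721×227.25 + 0.1113×372.47 + 0.1647×487.06 + 0.1706×328.25 + 0.1350×326.91 + 0.0816×23.14 = 266.5297 per 1 000.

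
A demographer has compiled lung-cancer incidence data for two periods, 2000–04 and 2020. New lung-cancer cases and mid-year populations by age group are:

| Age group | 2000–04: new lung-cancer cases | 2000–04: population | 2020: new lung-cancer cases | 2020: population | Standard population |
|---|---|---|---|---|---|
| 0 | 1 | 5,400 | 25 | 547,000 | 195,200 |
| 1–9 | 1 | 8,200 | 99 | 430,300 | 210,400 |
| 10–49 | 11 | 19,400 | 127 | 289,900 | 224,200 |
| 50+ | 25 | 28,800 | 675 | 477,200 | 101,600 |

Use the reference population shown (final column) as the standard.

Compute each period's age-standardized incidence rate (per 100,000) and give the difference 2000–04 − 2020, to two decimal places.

-3.03

Age-specific rates per 100,000 for 2000–04: 18.52, 12.20, 56.70, 86.81.
For 2020: 4.57, 23.01, 43.81, 141.45.
Standard total = 731,400; weights = 0.2669, 0.2877, 0.3065, 0.1389.
2000–04: 0.2669×18.52 + 0.2877×12.20 + 0.3065×56.70 + 0.1389×86.81 = 37.8896 per 100,000.
2020: 0.2669×4.57 + 0.2877×23.01 + 0.3065×43.81 + 0.1389×141.45 = 40.9160 per 100,000.
Difference = 37.8896 − 40.9160 = -3.0264.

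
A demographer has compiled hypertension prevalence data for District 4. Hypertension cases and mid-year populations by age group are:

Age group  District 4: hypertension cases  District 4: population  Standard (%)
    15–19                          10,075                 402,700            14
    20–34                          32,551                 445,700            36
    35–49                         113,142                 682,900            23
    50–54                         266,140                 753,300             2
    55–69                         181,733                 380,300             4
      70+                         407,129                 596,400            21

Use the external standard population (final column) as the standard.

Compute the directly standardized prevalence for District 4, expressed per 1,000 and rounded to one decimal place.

237.4

Age-specific rates per 1,000 for District 4: 25.019, 73.033, 165.679, 353.299, 477.867, 682.644.
Standard weights: 0.14, 0.36, 0.23, 0.02, 0.04, 0.21.
Standardized rate: 0.1400×25.019 + 0.3600×73.033 + 0.2300×165.679 + 0.0200×353.299 + 0.0400×477.867 + 0.2100×682.644 = 237.4367 per 1,000.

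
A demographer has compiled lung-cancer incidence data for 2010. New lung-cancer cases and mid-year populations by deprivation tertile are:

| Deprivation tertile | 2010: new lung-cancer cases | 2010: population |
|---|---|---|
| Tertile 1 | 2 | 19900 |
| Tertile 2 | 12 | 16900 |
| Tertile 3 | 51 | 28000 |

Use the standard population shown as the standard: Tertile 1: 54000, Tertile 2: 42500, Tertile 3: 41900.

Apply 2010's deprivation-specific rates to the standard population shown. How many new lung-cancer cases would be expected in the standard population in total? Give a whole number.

Deprivation-specific rates per 100000 for 2010: 10.05, 71.01, 182.14.
Expected new lung-cancer cases = Σ (standard pop × deprivation-specific rate ÷ 100000)
= 54000×10.05/100000 + 42500×71.01/100000 + 41900×182.14/100000
= 5.43 + 30.18 + 76.32 = 111.92.

112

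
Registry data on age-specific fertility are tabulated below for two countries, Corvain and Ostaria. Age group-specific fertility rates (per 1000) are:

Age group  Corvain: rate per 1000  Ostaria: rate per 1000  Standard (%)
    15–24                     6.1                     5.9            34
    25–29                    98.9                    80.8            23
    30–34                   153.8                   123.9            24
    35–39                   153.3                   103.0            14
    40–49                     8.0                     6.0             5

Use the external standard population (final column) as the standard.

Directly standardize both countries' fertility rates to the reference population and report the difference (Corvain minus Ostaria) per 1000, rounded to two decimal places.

18.55

Standard weights: 0.34, 0.23, 0.24, 0.14, 0.05.
Corvain: 0.3400×6.1 + 0.2300×98.9 + 0.2400×153.8 + 0.1400×153.3 + 0.0500×8.0 = 83.5950 per 1000.
Ostaria: 0.3400×5.9 + 0.2300×80.8 + 0.2400×123.9 + 0.1400×103.0 + 0.0500×6.0 = 65.0460 per 1000.
Difference = 83.5950 − 65.0460 = 18.5490.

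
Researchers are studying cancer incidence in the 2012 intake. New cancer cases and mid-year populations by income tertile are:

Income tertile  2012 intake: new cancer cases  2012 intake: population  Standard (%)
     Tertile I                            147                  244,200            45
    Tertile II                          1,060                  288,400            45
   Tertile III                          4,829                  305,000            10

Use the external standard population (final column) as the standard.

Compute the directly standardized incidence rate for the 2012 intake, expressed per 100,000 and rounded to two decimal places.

350.81

Income-specific rates per 100,000 for the 2012 intake: 60.20, 367.55, 1583.28.
Standard weights: 0.45, 0.45, 0.10.
Standardized rate: 0.4500×60.20 + 0.4500×367.55 + 0.1000×1583.28 = 350.8116 per 100,000.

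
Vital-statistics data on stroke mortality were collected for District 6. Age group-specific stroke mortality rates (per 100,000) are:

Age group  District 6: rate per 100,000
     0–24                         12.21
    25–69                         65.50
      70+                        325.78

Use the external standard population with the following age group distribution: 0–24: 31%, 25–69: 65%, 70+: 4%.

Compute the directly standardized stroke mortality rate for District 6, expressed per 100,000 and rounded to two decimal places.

59.39

Standard weights: 0.31, 0.65, 0.04.
Standardized rate: 0.3100×12.21 + 0.6500×65.50 + 0.0400×325.78 = 59.3913 per 100,000.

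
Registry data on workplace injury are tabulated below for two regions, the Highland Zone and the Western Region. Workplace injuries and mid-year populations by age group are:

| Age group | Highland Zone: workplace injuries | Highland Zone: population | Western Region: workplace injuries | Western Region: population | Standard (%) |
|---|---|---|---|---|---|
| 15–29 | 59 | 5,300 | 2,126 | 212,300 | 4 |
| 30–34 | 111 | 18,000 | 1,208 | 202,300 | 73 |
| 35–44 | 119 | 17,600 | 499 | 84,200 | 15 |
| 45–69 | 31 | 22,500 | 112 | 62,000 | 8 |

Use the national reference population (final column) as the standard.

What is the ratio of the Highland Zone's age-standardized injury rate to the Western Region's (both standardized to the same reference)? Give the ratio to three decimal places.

1.048

Age-specific rates per 10,000 for the Highland Zone: 111.32, 61.67, 67.61, 13.78.
For the Western Region: 100.14, 59.71, 59.26, 18.06.
Standard weights: 0.04, 0.73, 0.15, 0.08.
The Highland Zone: 0.0400×111.32 + 0.7300×61.67 + 0.1500×67.61 + 0.0800×13.78 = 60.7138 per 10,000.
The Western Region: 0.0400×100.14 + 0.7300×59.71 + 0.1500×59.26 + 0.0800×18.06 = 57.9311 per 10,000.
Ratio = 60.7138 ÷ 57.9311 = 1.04803.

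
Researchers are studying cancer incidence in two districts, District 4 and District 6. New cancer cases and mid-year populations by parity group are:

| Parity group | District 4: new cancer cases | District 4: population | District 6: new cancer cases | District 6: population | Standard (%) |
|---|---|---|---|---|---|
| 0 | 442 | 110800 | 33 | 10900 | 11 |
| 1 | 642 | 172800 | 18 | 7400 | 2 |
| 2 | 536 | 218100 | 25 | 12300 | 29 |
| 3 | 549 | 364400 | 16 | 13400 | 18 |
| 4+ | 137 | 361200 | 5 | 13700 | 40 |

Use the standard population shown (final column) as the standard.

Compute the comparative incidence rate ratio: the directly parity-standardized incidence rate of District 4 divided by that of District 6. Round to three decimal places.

Parity-specific rates per 100000 for District 4: 398.92, 371.53, 245.76, 150.66, 37.93.
For District 6: 302.75, 243.24, 203.25, 119.40, 36.50.
Standard weights: 0.11, 0.02, 0.29, 0.18, 0.40.
District 4: 0.1100×398.92 + 0.0200×371.53 + 0.2900×245.76 + 0.1800×150.66 + 0.4000×37.93 = 164.8717 per 100000.
District 6: 0.1100×302.75 + 0.0200×243.24 + 0.2900×203.25 + 0.1800×119.40 + 0.4000×36.50 = 133.2018 per 100000.
Ratio = 164.8717 ÷ 133.2018 = 1.23776.

1.238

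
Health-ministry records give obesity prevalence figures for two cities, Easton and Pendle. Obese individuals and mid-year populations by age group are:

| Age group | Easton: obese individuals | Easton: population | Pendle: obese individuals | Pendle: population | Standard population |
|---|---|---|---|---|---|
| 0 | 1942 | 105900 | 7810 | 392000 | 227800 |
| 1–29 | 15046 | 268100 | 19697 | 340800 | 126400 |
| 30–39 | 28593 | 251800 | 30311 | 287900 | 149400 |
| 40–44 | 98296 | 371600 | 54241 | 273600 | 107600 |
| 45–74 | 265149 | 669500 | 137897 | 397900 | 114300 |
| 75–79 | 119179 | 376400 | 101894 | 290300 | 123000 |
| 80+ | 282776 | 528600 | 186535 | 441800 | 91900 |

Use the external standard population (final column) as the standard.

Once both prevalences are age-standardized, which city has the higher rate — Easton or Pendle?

Age-specific rates per 1000 for Easton: 18.338, 56.121, 113.554, 264.521, 396.040, 316.629, 534.953.
For Pendle: 19.923, 57.796, 105.283, 198.249, 346.562, 350.996, 422.216.
Standard total = 940400; weights = 0.2422, 0.1344, 0.1589, 0.1144, 0.1215, 0.1308, 0.0977.
Easton: 0.2422×18.338 + 0.1344×56.121 + 0.1589×113.554 + 0.1144×264.521 + 0.1215×396.040 + 0.1308×316.629 + 0.0977×534.953 = 202.1198 per 1000.
Pendle: 0.2422×19.923 + 0.1344×57.796 + 0.1589×105.283 + 0.1144×198.249 + 0.1215×346.562 + 0.1308×350.996 + 0.0977×422.216 = 181.2963 per 1000.

Easton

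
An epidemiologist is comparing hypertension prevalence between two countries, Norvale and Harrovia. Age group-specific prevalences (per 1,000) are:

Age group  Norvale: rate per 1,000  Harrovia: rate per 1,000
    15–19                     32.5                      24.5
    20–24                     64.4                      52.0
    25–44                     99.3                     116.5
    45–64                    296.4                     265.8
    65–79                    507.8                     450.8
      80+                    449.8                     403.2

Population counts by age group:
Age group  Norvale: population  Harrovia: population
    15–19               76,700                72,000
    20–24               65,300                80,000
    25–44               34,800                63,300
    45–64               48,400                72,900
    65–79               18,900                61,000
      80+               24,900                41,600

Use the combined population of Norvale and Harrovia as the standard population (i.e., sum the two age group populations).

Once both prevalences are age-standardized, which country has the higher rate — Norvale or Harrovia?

Combined standard total = 659,800; weights = 0.2254, 0.2202, 0.1487, 0.1838, 0.1211, 0.1008.
Norvale: 0.2254×32.5 + 0.2202×64.4 + 0.1487×99.3 + 0.1838×296.4 + 0.1211×507.8 + 0.1008×449.8 = 197.5896 per 1,000.
Harrovia: 0.2254×24.5 + 0.2202×52.0 + 0.1487×116.5 + 0.1838×265.8 + 0.1211×450.8 + 0.1008×403.2 = 178.3884 per 1,000.
The crude rates (168.39 vs 196.90) would put Harrovia higher, but that reflects its age composition; once standardized to a common age structure, Norvale has the higher underlying rate.

Norvale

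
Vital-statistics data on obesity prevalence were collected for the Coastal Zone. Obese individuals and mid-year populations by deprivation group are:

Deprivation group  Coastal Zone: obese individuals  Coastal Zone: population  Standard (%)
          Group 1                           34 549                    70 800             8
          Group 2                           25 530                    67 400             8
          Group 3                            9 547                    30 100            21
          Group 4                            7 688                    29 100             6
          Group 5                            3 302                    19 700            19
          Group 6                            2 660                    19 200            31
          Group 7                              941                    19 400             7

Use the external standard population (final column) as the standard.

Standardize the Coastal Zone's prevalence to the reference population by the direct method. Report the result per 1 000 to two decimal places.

Deprivation-specific rates per 1 000 for the Coastal Zone: 487.980, 378.783, 317.176, 264.192, 167.614, 138.542, 48.505.
Standard weights: 0.08, 0.08, 0.21, 0.06, 0.19, 0.31, 0.07.
Standardized rate: 0.0800×487.980 + 0.0800×378.783 + 0.2100×317.176 + 0.0600×264.192 + 0.1900×167.614 + 0.3100×138.542 + 0.0700×48.505 = 229.9896 per 1 000.

229.99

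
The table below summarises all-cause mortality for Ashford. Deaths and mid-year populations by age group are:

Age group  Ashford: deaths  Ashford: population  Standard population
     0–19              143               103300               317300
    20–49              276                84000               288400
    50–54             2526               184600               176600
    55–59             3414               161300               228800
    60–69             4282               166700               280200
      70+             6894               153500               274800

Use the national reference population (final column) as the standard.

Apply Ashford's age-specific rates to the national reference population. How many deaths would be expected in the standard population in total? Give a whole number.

28185

Age-specific rates per 100000 for Ashford: 138.43, 328.57, 1368.36, 2116.55, 2568.69, 4491.21.
Expected deaths = Σ (standard pop × age-specific rate ÷ 100000)
= 317300×138.43/100000 + 288400×328.57/100000 + 176600×1368.36/100000 + 228800×2116.55/100000 + 280200×2568.69/100000 + 274800×4491.21/100000
= 439.24 + 947.60 + 2416.53 + 4842.67 + 7197.46 + 12341.83 = 28185.34.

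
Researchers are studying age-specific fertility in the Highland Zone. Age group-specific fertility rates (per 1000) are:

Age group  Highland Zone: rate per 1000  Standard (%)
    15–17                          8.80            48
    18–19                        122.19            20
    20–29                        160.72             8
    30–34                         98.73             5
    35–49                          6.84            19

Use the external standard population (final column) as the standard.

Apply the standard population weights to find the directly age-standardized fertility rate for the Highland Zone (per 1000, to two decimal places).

Standard weights: 0.48, 0.20, 0.08, 0.05, 0.19.
Standardized rate: 0.4800×8.80 + 0.2000×122.19 + 0.0800×160.72 + 0.0500×98.73 + 0.1900×6.84 = 47.7557 per 1000.

47.76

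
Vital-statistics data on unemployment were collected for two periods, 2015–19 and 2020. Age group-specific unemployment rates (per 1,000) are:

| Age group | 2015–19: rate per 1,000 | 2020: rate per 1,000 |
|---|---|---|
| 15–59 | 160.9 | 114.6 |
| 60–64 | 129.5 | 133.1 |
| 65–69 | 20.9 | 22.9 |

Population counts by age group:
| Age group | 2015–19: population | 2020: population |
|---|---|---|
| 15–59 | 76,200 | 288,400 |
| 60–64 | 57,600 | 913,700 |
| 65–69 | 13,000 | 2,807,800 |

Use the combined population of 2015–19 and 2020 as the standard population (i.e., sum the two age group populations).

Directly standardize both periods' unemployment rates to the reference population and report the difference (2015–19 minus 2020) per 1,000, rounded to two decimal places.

1.86

Combined standard total = 4,156,700; weights = 0.0877, 0.2337, 0.6786.
2015–19: 0.0877×160.9 + 0.2337×129.5 + 0.6786×20.9 = 58.5566 per 1,000.
2020: 0.0877×114.6 + 0.2337×133.1 + 0.6786×22.9 = 56.6939 per 1,000.
Difference = 58.5566 − 56.6939 = 1.8627.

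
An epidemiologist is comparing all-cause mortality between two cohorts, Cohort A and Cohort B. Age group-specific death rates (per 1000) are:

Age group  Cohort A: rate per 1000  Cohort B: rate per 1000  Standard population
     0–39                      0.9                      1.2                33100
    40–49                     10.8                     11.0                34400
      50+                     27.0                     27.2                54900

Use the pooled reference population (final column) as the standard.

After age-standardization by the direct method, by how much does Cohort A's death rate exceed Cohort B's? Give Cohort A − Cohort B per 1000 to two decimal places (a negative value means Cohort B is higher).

-0.23

Standard total = 122400; weights = 0.2704, 0.2810, 0.4485.
Cohort A: 0.2704×0.9 + 0.2810×10.8 + 0.4485×27.0 = 15.3890 per 1000.
Cohort B: 0.2704×1.2 + 0.2810×11.0 + 0.4485×27.2 = 15.6160 per 1000.
Difference = 15.3890 − 15.6160 = -0.2270.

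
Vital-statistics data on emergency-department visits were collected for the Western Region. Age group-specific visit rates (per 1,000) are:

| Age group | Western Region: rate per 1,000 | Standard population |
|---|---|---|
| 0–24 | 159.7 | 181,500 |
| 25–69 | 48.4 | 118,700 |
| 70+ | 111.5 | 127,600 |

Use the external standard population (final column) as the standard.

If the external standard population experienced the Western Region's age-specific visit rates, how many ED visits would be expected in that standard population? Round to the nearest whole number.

48958

Expected ED visits = Σ (standard pop × age-specific rate ÷ 1,000)
= 181,500×159.7/1,000 + 118,700×48.4/1,000 + 127,600×111.5/1,000
= 28985.55 + 5745.08 + 14227.40 = 48958.03.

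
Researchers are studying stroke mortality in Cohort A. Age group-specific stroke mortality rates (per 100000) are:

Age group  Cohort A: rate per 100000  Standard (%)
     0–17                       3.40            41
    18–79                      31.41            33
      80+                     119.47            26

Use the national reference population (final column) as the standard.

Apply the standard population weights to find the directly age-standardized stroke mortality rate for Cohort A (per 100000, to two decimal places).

42.82

Standard weights: 0.41, 0.33, 0.26.
Standardized rate: 0.4100×3.40 + 0.3300×31.41 + 0.2600×119.47 = 42.8215 per 100000.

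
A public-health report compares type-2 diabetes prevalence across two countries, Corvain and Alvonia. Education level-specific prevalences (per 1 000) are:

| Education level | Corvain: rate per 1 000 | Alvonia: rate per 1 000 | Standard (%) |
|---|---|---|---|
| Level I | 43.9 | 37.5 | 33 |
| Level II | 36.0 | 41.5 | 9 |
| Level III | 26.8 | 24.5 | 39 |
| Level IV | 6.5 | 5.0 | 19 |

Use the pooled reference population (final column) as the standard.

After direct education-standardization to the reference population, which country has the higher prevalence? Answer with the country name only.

Standard weights: 0.33, 0.09, 0.39, 0.19.
Corvain: 0.3300×43.9 + 0.0900×36.0 + 0.3900×26.8 + 0.1900×6.5 = 29.4140 per 1 000.
Alvonia: 0.3300×37.5 + 0.0900×41.5 + 0.3900×24.5 + 0.1900×5.0 = 26.6150 per 1 000.

Corvain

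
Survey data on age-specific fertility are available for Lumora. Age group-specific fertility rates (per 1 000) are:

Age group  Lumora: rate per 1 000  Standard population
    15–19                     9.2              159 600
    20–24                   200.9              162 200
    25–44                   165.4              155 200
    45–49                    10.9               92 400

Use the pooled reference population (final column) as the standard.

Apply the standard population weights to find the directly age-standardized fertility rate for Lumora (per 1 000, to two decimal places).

Standard total = 569 400; weights = 0.2803, 0.2849, 0.2726, 0.1623.
Standardized rate: 0.2803×9.2 + 0.2849×200.9 + 0.2726×165.4 + 0.1623×10.9 = 106.6588 per 1 000.

106.66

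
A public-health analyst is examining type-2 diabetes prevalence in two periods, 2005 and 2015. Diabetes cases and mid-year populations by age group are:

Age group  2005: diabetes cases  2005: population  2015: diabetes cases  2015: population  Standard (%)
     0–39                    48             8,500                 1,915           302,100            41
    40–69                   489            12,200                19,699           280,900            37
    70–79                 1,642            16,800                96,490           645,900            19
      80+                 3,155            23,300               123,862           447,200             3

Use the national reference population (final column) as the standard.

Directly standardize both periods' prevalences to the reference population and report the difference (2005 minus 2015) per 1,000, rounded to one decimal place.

-25.5

Age-specific rates per 1,000 for 2005: 5.647, 40.082, 97.738, 135.408.
For 2015: 6.339, 70.128, 149.388, 276.972.
Standard weights: 0.41, 0.37, 0.19, 0.03.
2005: 0.4100×5.647 + 0.3700×40.082 + 0.1900×97.738 + 0.0300×135.408 = 39.7781 per 1,000.
2015: 0.4100×6.339 + 0.3700×70.128 + 0.1900×149.388 + 0.0300×276.972 = 65.2394 per 1,000.
Difference = 39.7781 − 65.2394 = -25.4613.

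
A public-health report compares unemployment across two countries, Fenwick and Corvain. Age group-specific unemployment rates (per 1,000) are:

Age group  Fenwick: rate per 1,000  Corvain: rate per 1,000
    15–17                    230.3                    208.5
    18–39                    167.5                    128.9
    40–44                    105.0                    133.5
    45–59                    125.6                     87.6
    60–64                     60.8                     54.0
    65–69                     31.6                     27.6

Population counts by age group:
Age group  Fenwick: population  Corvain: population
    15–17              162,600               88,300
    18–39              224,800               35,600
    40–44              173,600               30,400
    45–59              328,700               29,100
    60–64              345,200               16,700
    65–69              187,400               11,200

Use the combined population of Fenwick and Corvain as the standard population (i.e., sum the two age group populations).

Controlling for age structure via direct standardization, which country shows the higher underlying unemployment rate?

Fenwick

Combined standard total = 1,633,600; weights = 0.1536, 0.1594, 0.1249, 0.2190, 0.2215, 0.1216.
Fenwick: 0.1536×230.3 + 0.1594×167.5 + 0.1249×105.0 + 0.2190×125.6 + 0.2215×60.8 + 0.1216×31.6 = 120.0038 per 1,000.
Corvain: 0.1536×208.5 + 0.1594×128.9 + 0.1249×133.5 + 0.2190×87.6 + 0.2215×54.0 + 0.1216×27.6 = 103.7460 per 1,000.
The crude rates (113.57 vs 145.85) would put Corvain higher, but that reflects its age composition; once standardized to a common age structure, Fenwick has the higher underlying rate.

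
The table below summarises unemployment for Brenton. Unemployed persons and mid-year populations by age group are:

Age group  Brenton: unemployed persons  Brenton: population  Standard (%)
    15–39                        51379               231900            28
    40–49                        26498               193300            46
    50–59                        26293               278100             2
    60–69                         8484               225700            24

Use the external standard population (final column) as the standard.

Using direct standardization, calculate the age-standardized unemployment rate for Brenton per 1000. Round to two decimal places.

136.01

Age-specific rates per 1000 for Brenton: 221.557, 137.082, 94.545, 37.590.
Standard weights: 0.28, 0.46, 0.02, 0.24.
Standardized rate: 0.2800×221.557 + 0.4600×137.082 + 0.0200×94.545 + 0.2400×37.590 = 136.0062 per 1000.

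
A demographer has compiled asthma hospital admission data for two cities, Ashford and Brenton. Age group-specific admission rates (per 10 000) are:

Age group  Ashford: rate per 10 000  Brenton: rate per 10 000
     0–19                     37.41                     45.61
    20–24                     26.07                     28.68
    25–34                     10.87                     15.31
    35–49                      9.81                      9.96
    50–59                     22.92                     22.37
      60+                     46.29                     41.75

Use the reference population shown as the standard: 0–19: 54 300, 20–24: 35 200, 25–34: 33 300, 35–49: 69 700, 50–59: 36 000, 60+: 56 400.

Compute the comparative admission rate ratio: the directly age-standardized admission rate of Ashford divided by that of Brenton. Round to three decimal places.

Standard total = 284 900; weights = 0.1906, 0.1236, 0.1169, 0.2446, 0.1264, 0.1980.
Ashford: 0.1906×37.41 + 0.1236×26.07 + 0.1169×10.87 + 0.2446×9.81 + 0.1264×22.92 + 0.1980×46.29 = 26.0815 per 10 000.
Brenton: 0.1906×45.61 + 0.1236×28.68 + 0.1169×15.31 + 0.2446×9.96 + 0.1264×22.37 + 0.1980×41.75 = 27.5543 per 10 000.
Ratio = 26.0815 ÷ 27.5543 = 0.94655.

0.947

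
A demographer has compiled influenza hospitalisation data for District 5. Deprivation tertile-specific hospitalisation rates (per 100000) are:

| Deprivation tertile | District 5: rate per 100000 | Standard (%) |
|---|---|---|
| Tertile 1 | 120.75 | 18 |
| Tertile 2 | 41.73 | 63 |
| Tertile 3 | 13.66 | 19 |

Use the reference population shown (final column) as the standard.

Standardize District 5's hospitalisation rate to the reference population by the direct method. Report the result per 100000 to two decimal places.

50.62

Standard weights: 0.18, 0.63, 0.19.
Standardized rate: 0.1800×120.75 + 0.6300×41.73 + 0.1900×13.66 = 50.6203 per 100000.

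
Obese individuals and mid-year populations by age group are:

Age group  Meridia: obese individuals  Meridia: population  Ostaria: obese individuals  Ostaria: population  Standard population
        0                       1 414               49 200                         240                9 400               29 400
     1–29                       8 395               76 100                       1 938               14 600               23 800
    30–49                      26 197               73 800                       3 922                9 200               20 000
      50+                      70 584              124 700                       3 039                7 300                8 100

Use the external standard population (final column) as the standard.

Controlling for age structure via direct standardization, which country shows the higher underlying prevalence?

Age-specific rates per 1 000 for Meridia: 28.740, 110.315, 354.973, 566.030.
For Ostaria: 25.532, 132.740, 426.304, 416.301.
Standard total = 81 300; weights = 0.3616, 0.2927, 0.2460, 0.0996.
Meridia: 0.3616×28.740 + 0.2927×110.315 + 0.2460×354.973 + 0.0996×566.030 = 186.4054 per 1 000.
Ostaria: 0.3616×25.532 + 0.2927×132.740 + 0.2460×426.304 + 0.0996×416.301 = 194.4400 per 1 000.
The crude rates (329.18 vs 225.65) would put Meridia higher, but that reflects its age composition; once standardized to a common age structure, Ostaria has the higher underlying rate.

Ostaria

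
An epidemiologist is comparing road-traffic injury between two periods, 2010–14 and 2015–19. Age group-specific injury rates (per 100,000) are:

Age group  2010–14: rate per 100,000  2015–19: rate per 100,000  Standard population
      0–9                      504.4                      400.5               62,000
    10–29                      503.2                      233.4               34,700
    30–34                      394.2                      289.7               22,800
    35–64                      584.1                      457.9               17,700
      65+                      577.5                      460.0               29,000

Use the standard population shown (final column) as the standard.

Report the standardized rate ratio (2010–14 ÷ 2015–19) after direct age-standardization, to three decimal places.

1.391

Standard total = 166,200; weights = 0.3730, 0.2088, 0.1372, 0.1065, 0.1745.
2010–14: 0.3730×504.4 + 0.2088×503.2 + 0.1372×394.2 + 0.1065×584.1 + 0.1745×577.5 = 510.2748 per 100,000.
2015–19: 0.3730×400.5 + 0.2088×233.4 + 0.1372×289.7 + 0.1065×457.9 + 0.1745×460.0 = 366.9072 per 100,000.
Ratio = 510.2748 ÷ 366.9072 = 1.39075.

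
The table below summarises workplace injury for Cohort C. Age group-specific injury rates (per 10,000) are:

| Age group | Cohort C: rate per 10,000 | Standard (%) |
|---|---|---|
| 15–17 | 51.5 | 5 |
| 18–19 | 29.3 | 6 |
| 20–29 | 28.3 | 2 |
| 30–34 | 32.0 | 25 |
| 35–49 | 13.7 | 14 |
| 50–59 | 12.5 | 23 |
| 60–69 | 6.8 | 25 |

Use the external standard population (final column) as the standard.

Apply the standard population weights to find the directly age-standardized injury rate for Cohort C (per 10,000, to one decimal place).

19.4

Standard weights: 0.05, 0.06, 0.02, 0.25, 0.14, 0.23, 0.25.
Standardized rate: 0.0500×51.5 + 0.0600×29.3 + 0.0200×28.3 + 0.2500×32.0 + 0.1400×13.7 + 0.2300×12.5 + 0.2500×6.8 = 19.3920 per 10,000.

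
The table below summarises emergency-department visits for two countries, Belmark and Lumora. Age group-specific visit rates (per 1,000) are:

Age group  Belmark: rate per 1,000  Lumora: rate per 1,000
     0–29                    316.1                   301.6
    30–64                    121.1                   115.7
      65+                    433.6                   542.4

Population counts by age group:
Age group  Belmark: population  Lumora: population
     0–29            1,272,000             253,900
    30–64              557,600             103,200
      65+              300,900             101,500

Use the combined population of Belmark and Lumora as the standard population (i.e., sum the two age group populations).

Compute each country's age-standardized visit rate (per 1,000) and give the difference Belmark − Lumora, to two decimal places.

-6.99

Combined standard total = 2,589,100; weights = 0.5894, 0.2552, 0.1554.
Belmark: 0.5894×316.1 + 0.2552×121.1 + 0.1554×433.6 = 284.5933 per 1,000.
Lumora: 0.5894×301.6 + 0.2552×115.7 + 0.1554×542.4 = 291.5792 per 1,000.
Difference = 284.5933 − 291.5792 = -6.9859.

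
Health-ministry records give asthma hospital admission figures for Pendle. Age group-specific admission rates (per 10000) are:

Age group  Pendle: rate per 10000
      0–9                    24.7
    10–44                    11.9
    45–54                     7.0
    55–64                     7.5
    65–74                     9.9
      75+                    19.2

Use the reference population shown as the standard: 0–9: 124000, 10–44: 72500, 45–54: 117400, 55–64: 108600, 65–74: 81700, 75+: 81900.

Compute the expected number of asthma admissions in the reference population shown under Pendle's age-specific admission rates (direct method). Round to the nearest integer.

794

Expected asthma admissions = Σ (standard pop × age-specific rate ÷ 10000)
= 124000×24.7/10000 + 72500×11.9/10000 + 117400×7.0/10000 + 108600×7.5/10000 + 81700×9.9/10000 + 81900×19.2/10000
= 306.28 + 86.28 + 82.18 + 81.45 + 80.88 + 157.25 = 794.32.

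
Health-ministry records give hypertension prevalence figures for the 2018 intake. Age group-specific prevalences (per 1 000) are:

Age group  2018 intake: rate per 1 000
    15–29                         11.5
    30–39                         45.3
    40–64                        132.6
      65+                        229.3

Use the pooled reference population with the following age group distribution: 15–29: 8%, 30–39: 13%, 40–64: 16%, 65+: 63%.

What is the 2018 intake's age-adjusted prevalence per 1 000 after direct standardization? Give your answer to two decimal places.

172.48

Standard weights: 0.08, 0.13, 0.16, 0.63.
Standardized rate: 0.0800×11.5 + 0.1300×45.3 + 0.1600×132.6 + 0.6300×229.3 = 172.4840 per 1 000.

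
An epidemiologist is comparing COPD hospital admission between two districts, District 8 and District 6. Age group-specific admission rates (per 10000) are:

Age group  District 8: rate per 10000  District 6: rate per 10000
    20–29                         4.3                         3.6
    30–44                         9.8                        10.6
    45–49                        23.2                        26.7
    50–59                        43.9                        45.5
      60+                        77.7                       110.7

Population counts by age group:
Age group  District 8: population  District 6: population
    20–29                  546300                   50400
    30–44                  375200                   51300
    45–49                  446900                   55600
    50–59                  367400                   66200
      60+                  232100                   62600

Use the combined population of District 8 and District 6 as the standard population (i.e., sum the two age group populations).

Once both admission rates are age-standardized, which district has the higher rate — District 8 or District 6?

Combined standard total = 2254000; weights = 0.2647, 0.1892, 0.2229, 0.1924, 0.1307.
District 8: 0.2647×4.3 + 0.1892×9.8 + 0.2229×23.2 + 0.1924×43.9 + 0.1307×77.7 = 26.7687 per 10000.
District 6: 0.2647×3.6 + 0.1892×10.6 + 0.2229×26.7 + 0.1924×45.5 + 0.1307×110.7 = 32.1375 per 10000.

District 6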